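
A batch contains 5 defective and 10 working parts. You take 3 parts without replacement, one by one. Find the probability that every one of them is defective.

P(every draw is defective) = 5/15 × 4/14 × 3/13 = 60/2730 = 2/91.

2/91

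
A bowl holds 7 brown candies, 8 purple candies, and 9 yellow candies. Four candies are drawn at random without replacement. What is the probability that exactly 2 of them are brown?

One ordering (brown drawn first) has probability 7/24 × 6/23 × 17/22 × 16/21 = 11424/255024 = 34/759.
There are C(4,2) = 6 such orderings, each equally likely, so P = 6 × 34/759 = 68/253.

68/253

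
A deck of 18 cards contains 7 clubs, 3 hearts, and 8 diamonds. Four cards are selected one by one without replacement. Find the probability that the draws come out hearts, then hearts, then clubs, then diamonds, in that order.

7/1530

Chain rule:
P = 3/18 × 2/17 × 7/16 × 8/15 = 336/73440 = 7/1530.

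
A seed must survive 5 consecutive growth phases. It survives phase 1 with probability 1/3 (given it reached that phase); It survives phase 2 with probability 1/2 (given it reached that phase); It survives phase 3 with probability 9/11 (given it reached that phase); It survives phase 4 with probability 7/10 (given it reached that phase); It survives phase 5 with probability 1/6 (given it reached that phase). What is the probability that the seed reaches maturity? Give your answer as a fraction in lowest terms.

Multiplying along the chain,
P = 1/3 × 1/2 × 9/11 × 7/10 × 1/6 = 63/3960 = 7/440.

7/440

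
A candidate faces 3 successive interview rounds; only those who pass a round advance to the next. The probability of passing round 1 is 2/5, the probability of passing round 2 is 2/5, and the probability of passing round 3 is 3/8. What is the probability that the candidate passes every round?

3/50

Each stage is reached only if all earlier stages succeed, so
P = 2/5 × 2/5 × 3/8 = 12/200 = 3/50.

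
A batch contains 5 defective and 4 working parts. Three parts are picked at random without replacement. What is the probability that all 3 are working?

P = 4/9 × 3/8 × 2/7 = 24/504 = 1/21.

1/21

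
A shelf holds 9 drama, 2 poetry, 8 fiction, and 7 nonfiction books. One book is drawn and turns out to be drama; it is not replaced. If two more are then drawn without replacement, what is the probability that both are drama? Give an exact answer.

After the first draw, 8 of the remaining 25 books are drama.
P = 8/25 × 7/24 = 56/600 = 7/75.

7/75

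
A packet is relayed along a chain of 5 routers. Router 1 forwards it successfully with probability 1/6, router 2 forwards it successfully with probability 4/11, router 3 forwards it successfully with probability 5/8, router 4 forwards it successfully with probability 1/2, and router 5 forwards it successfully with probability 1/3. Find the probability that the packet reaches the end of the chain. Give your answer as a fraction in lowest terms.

5/792

Each stage is reached only if all earlier stages succeed, so
P = 1/6 × 4/11 × 5/8 × 1/2 × 1/3 = 20/3168 = 5/792.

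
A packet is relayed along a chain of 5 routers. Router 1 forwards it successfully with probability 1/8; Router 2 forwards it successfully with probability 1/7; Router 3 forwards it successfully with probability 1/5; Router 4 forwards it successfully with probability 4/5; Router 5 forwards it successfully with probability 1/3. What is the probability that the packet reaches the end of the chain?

Multiplying along the chain,
P = 1/8 × 1/7 × 1/5 × 4/5 × 1/3 = 4/4200 = 1/1050.

1/1050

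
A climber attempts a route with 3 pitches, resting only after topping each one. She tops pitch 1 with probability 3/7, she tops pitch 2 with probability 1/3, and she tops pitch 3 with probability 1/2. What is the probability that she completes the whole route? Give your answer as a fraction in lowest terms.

The events are sequential, so multiply the conditional probabilities:
P = 3/7 × 1/3 × 1/2 = 3/42 = 1/14.

1/14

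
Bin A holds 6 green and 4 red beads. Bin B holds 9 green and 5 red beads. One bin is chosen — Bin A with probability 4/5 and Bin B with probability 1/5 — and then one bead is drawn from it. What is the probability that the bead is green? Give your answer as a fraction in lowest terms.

213/350

From Bin A: P(green) = 6/10.
From Bin B: P(green) = 9/14.
Total probability = (4/5)(6/10) + (1/5)(9/14) = 213/350.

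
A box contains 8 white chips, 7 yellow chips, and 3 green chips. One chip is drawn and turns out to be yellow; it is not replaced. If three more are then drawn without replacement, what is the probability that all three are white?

7/85

After the first draw, 8 of the remaining 17 chips are white.
P = 8/17 × 7/16 × 6/15 = 336/4080 = 7/85.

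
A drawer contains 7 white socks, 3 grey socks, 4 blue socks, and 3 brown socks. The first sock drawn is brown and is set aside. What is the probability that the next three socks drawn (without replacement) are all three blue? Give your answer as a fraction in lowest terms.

1/140

After the first draw, 4 of the remaining 16 socks are blue.
P = 4/16 × 3/15 × 2/14 = 24/3360 = 1/140.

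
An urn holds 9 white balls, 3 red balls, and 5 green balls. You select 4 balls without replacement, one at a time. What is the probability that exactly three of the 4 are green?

6/119

One ordering (green drawn first) has probability 5/17 × 4/16 × 3/15 × 12/14 = 720/57120 = 3/238.
There are C(4,3) = 4 such orderings, each equally likely, so P = 4 × 3/238 = 6/119.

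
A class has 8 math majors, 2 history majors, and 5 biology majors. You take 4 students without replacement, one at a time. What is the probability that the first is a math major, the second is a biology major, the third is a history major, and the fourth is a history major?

2/819

Chain rule:
P = 8/15 × 5/14 × 2/13 × 1/12 = 80/32760 = 2/819.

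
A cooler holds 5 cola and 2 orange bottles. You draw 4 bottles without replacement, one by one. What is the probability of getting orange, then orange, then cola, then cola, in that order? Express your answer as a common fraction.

Each draw changes the counts, so multiply the conditional probabilities along the sequence:
P = 2/7 × 1/6 × 5/5 × 4/4 = 40/840 = 1/21.

1/21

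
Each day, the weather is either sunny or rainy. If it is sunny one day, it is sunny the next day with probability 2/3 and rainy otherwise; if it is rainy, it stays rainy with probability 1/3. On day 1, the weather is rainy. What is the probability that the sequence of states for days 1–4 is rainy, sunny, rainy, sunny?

4/27

Day 1 is given. For each transition, use the conditional probability from the current state:
P(sunny | rainy) = 2/3; P(rainy | sunny) = 1/3; P(sunny | rainy) = 2/3.
P = 2/3 × 1/3 × 2/3 = 4/27.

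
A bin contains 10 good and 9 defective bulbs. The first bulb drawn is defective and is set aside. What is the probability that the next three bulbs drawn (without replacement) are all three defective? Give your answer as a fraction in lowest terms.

7/102

With the first bulb removed, 8 defective remain out of 18.
P = 8/18 × 7/17 × 6/16 = 336/4896 = 7/102.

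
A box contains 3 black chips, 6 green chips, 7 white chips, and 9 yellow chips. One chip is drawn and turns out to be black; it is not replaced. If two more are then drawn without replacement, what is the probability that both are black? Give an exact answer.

After the first draw, 2 of the remaining 24 chips are black.
P = 2/24 × 1/23 = 2/552 = 1/276.

1/276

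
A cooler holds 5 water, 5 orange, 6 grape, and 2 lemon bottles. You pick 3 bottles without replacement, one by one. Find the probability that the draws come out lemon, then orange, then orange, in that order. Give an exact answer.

Chain rule:
P = 2/18 × 5/17 × 4/16 = 40/4896 = 5/612.

5/612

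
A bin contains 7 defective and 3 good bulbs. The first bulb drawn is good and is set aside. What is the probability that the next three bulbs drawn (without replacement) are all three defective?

5/12

After the first draw, 7 of the remaining 9 bulbs are defective.
P = 7/9 × 6/8 × 5/7 = 210/504 = 5/12.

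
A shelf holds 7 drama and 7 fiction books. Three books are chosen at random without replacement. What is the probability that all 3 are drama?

5/52

P(all drama) = 7/14 × 6/13 × 5/12 = 210/2184 = 5/52.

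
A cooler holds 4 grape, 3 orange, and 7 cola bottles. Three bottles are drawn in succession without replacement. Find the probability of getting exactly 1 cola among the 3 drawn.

21/52

One ordering (cola drawn first) has probability 7/14 × 7/13 × 6/12 = 294/2184 = 7/52.
There are C(3,1) = 3 such orderings, each equally likely, so P = 3 × 7/52 = 21/52.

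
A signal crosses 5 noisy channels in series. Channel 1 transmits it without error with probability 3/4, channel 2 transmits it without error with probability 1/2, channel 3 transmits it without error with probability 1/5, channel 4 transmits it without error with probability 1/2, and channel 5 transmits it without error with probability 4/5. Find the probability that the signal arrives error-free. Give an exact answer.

Each stage is reached only if all earlier stages succeed, so
P = 3/4 × 1/2 × 1/5 × 1/2 × 4/5 = 12/400 = 3/100.

3/100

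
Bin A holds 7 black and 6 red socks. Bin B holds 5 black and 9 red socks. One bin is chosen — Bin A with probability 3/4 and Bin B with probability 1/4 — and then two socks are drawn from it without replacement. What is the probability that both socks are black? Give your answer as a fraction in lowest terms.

167/728

From Bin A: P(both black) = (7/13)(6/12) = 7/26.
From Bin B: P(both black) = (5/14)(4/13) = 10/91.
Total probability = (3/4)(7/26) + (1/4)(10/91) = 167/728.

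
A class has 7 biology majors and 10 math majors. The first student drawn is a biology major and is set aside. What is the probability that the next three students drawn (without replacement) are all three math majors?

With the first student removed, 10 math majors remain out of 16.
P = 10/16 × 9/15 × 8/14 = 720/3360 = 3/14.

3/14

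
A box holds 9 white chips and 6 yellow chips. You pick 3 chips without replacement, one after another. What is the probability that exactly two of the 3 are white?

One ordering (white drawn first) has probability 9/15 × 8/14 × 6/13 = 432/2730 = 72/455.
There are C(3,2) = 3 such orderings, each equally likely, so P = 3 × 72/455 = 216/455.

216/455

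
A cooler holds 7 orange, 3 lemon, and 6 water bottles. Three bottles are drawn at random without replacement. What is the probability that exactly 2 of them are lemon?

One ordering (lemon drawn first) has probability 3/16 × 2/15 × 13/14 = 78/3360 = 13/560.
There are C(3,2) = 3 such orderings, each equally likely, so P = 3 × 13/560 = 39/560.

39/560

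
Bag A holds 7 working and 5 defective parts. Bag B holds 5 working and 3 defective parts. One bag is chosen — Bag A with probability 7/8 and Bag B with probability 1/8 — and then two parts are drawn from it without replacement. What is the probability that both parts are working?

From Bag A: P(both working) = (7/12)(6/11) = 7/22.
From Bag B: P(both working) = (5/8)(4/7) = 5/14.
Total probability = (7/8)(7/22) + (1/8)(5/14) = 199/616.

199/616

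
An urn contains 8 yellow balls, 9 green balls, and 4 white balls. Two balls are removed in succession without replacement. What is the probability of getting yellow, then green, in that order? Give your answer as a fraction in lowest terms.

Chain rule:
P = 8/21 × 9/20 = 72/420 = 6/35.

6/35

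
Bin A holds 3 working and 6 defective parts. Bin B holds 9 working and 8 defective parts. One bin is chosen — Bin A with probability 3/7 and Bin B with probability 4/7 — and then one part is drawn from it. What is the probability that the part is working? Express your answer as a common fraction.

From Bin A: P(working) = 3/9.
From Bin B: P(working) = 9/17.
Total probability = (3/7)(3/9) + (4/7)(9/17) = 53/119.

53/119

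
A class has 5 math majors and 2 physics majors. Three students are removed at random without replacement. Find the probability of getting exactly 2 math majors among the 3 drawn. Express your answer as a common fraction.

4/7

One ordering (math majors drawn first) has probability 5/7 × 4/6 × 2/5 = 40/210 = 4/21.
There are C(3,2) = 3 such orderings, each equally likely, so P = 3 × 4/21 = 4/7.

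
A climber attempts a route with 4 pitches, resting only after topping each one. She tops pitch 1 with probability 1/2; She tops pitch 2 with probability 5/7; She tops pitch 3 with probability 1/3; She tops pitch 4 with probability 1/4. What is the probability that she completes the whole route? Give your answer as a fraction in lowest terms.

Multiplying along the chain,
P = 1/2 × 5/7 × 1/3 × 1/4 = 5/168.

5/168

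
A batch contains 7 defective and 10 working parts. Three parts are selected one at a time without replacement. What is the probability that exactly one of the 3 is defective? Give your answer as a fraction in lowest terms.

63/136

One ordering (defective drawn first) has probability 7/17 × 10/16 × 9/15 = 630/4080 = 21/136.
There are C(3,1) = 3 such orderings, each equally likely, so P = 3 × 21/136 = 63/136.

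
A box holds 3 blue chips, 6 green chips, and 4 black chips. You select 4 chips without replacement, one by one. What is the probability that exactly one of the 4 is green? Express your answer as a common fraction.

42/143

One ordering (green drawn first) has probability 6/13 × 7/12 × 6/11 × 5/10 = 1260/17160 = 21/286.
There are C(4,1) = 4 such orderings, each equally likely, so P = 4 × 21/286 = 42/143.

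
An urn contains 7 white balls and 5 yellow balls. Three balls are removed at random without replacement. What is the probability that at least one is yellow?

37/44

P(no yellow) = 7/12 × 6/11 × 5/10 = 210/1320 = 7/44.
P(at least one) = 1 − 7/44 = 37/44.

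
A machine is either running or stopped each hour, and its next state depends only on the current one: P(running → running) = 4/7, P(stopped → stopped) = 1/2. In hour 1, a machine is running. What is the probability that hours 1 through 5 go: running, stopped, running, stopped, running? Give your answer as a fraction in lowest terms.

9/196

Hour 1 is given. For each transition, use the conditional probability from the current state:
P(stopped | running) = 3/7; P(running | stopped) = 1/2; P(stopped | running) = 3/7; P(running | stopped) = 1/2.
P = 3/7 × 1/2 × 3/7 × 1/2 = 9/196.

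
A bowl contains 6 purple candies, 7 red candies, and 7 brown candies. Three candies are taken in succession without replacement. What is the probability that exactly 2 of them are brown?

91/380

One ordering (brown drawn first) has probability 7/20 × 6/19 × 13/18 = 546/6840 = 91/1140.
There are C(3,2) = 3 such orderings, each equally likely, so P = 3 × 91/1140 = 91/380.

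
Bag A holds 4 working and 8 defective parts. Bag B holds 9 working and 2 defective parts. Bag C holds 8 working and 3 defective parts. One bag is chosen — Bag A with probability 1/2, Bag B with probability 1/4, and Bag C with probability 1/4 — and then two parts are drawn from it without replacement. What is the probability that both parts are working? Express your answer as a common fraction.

From Bag A: P(both working) = (4/12)(3/11) = 1/11.
From Bag B: P(both working) = (9/11)(8/10) = 36/55.
From Bag C: P(both working) = (8/11)(7/10) = 28/55.
Total probability = (1/2)(1/11) + (1/4)(36/55) + (1/4)(28/55) = 37/110.

37/110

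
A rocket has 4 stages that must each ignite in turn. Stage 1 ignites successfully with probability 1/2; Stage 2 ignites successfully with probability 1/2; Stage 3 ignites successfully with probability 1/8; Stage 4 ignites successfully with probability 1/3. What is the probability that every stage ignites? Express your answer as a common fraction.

1/96

Multiplying along the chain,
P = 1/2 × 1/2 × 1/8 × 1/3 = 1/96.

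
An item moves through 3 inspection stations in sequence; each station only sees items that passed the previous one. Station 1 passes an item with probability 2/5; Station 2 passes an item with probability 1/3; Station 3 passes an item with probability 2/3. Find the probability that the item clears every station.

Each stage is reached only if all earlier stages succeed, so
P = 2/5 × 1/3 × 2/3 = 4/45.

4/45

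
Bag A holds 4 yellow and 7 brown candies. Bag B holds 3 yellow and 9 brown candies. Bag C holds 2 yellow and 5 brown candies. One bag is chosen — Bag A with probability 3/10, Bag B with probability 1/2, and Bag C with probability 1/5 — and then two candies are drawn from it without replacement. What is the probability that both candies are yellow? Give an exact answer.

1501/23100

From Bag A: P(both yellow) = (4/11)(3/10) = 6/55.
From Bag B: P(both yellow) = (3/12)(2/11) = 1/22.
From Bag C: P(both yellow) = (2/7)(1/6) = 1/21.
Total probability = (3/10)(6/55) + (1/2)(1/22) + (1/5)(1/21) = 1501/23100.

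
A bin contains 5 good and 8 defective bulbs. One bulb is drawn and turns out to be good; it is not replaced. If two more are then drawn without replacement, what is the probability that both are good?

After the first draw, 4 of the remaining 12 bulbs are good.
P = 4/12 × 3/11 = 12/132 = 1/11.

1/11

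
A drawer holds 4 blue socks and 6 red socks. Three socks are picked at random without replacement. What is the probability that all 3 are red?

P(all red) = 6/10 × 5/9 × 4/8 = 120/720 = 1/6.

1/6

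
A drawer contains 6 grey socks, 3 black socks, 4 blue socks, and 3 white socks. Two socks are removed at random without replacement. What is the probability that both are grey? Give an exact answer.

1/8

P(all grey) = 6/16 × 5/15 = 30/240 = 1/8.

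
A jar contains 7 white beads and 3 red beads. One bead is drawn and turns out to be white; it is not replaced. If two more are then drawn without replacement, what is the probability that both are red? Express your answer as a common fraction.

With the first bead removed, 3 red remain out of 9.
P = 3/9 × 2/8 = 6/72 = 1/12.

1/12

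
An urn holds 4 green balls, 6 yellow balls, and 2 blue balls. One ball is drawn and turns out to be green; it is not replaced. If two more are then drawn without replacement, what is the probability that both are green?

With the first ball removed, 3 green remain out of 11.
P = 3/11 × 2/10 = 6/110 = 3/55.

3/55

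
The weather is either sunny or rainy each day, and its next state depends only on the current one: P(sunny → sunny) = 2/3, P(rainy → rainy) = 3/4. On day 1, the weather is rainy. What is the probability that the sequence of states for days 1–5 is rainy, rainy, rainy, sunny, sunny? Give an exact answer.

3/32

Day 1 is given. For each transition, use the conditional probability from the current state:
P(rainy | rainy) = 3/4; P(rainy | rainy) = 3/4; P(sunny | rainy) = 1/4; P(sunny | sunny) = 2/3.
P = 3/4 × 3/4 × 1/4 × 2/3 = 18/192 = 3/32.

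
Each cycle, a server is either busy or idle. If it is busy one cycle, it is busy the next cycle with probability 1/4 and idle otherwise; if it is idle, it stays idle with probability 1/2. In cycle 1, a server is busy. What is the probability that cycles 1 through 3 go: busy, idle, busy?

3/8

Cycle 1 is given. For each transition, use the conditional probability from the current state:
P(idle | busy) = 3/4; P(busy | idle) = 1/2.
P = 3/4 × 1/2 = 3/8.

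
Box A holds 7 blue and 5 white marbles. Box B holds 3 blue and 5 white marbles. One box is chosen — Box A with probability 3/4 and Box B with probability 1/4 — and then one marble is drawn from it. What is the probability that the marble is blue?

17/32

From Box A: P(blue) = 7/12.
From Box B: P(blue) = 3/8.
Total probability = (3/4)(7/12) + (1/4)(3/8) = 17/32.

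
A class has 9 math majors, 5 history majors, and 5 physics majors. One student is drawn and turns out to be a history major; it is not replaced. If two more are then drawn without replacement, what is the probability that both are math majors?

With the first student removed, 9 math majors remain out of 18.
P = 9/18 × 8/17 = 72/306 = 4/17.

4/17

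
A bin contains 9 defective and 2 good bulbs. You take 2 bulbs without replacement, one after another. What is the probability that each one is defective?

36/55

P(every draw is defective) = 9/11 × 8/10 = 72/110 = 36/55.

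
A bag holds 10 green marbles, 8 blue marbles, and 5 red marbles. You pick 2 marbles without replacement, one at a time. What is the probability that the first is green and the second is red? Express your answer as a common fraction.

Chain rule:
P = 10/23 × 5/22 = 50/506 = 25/253.

25/253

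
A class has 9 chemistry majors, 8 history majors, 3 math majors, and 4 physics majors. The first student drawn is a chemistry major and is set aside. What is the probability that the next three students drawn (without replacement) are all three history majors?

8/253

After the first draw, 8 of the remaining 23 students are history majors.
P = 8/23 × 7/22 × 6/21 = 336/10626 = 8/253.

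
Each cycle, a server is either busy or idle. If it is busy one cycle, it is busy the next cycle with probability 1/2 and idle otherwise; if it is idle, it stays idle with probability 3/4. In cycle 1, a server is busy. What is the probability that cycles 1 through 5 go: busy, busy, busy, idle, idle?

Cycle 1 is given. For each transition, use the conditional probability from the current state:
P(busy | busy) = 1/2; P(busy | busy) = 1/2; P(idle | busy) = 1/2; P(idle | idle) = 3/4.
P = 1/2 × 1/2 × 1/2 × 3/4 = 3/32.

3/32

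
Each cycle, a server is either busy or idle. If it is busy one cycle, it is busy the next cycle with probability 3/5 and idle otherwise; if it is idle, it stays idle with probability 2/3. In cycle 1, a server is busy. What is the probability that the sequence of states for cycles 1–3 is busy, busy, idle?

6/25

Cycle 1 is given. For each transition, use the conditional probability from the current state:
P(busy | busy) = 3/5; P(idle | busy) = 2/5.
P = 3/5 × 2/5 = 6/25.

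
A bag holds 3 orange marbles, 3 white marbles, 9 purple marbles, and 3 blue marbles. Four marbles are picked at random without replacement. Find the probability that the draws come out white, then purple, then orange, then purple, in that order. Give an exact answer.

Multiply the probability of each draw given the previous ones:
P = 3/18 × 9/17 × 3/16 × 8/15 = 648/73440 = 3/340.

3/340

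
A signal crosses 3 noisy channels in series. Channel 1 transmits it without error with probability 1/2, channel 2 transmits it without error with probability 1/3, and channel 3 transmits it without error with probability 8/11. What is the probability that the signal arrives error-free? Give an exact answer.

The events are sequential, so multiply the conditional probabilities:
P = 1/2 × 1/3 × 8/11 = 8/66 = 4/33.

4/33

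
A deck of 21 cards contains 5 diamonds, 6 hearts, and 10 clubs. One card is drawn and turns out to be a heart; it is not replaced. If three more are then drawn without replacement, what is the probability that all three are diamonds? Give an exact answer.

1/114

With the first card removed, 5 diamonds remain out of 20.
P = 5/20 × 4/19 × 3/18 = 60/6840 = 1/114.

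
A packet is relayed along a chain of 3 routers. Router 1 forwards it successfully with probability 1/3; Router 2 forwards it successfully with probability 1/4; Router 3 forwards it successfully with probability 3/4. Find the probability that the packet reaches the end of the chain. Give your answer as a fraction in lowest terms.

Multiplying along the chain,
P = 1/3 × 1/4 × 3/4 = 3/48 = 1/16.

1/16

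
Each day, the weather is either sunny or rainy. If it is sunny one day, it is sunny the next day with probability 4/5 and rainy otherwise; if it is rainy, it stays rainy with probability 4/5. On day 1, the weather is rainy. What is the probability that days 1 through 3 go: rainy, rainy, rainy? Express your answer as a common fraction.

16/25

Day 1 is given. For each transition, use the conditional probability from the current state:
P(rainy | rainy) = 4/5; P(rainy | rainy) = 4/5.
P = 4/5 × 4/5 = 16/25.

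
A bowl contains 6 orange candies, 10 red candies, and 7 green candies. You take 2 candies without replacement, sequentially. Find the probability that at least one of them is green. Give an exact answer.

133/253

P(no green) = 16/23 × 15/22 = 240/506 = 120/253.
P(at least one) = 1 − 120/253 = 133/253.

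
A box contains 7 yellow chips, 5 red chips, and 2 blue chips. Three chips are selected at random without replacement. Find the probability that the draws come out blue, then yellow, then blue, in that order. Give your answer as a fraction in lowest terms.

1/156

Multiply the probability of each draw given the previous ones:
P = 2/14 × 7/13 × 1/12 = 14/2184 = 1/156.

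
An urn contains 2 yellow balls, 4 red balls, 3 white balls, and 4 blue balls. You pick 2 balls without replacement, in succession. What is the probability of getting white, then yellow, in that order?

Chain rule:
P = 3/13 × 2/12 = 6/156 = 1/26.

1/26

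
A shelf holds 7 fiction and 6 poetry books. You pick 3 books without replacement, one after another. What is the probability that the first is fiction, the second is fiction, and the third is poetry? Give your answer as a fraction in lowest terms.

Chain rule:
P = 7/13 × 6/12 × 6/11 = 252/1716 = 21/143.

21/143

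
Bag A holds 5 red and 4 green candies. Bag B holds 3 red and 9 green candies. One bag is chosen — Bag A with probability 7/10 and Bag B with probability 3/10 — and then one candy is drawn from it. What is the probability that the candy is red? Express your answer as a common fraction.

From Bag A: P(red) = 5/9.
From Bag B: P(red) = 3/12.
Total probability = (7/10)(5/9) + (3/10)(3/12) = 167/360.

167/360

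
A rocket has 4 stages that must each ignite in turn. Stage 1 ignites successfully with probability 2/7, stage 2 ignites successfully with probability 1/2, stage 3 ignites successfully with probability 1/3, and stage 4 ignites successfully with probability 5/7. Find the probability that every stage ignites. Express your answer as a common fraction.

Multiplying along the chain,
P = 2/7 × 1/2 × 1/3 × 5/7 = 10/294 = 5/147.

5/147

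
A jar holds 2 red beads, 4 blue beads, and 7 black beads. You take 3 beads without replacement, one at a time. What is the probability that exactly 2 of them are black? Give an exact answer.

63/143

One ordering (black drawn first) has probability 7/13 × 6/12 × 6/11 = 252/1716 = 21/143.
There are C(3,2) = 3 such orderings, each equally likely, so P = 3 × 21/143 = 63/143.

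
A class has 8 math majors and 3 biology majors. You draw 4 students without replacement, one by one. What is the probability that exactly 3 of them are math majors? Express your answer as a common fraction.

28/55

One ordering (math majors drawn first) has probability 8/11 × 7/10 × 6/9 × 3/8 = 1008/7920 = 7/55.
There are C(4,3) = 4 such orderings, each equally likely, so P = 4 × 7/55 = 28/55.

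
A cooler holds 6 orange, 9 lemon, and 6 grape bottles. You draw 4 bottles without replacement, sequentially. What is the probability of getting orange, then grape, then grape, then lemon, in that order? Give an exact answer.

3/266

Chain rule:
P = 6/21 × 6/20 × 5/19 × 9/18 = 1620/143640 = 3/266.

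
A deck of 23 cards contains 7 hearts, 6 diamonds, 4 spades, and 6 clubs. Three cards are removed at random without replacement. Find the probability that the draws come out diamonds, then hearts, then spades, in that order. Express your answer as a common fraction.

Chain rule:
P = 6/23 × 7/22 × 4/21 = 168/10626 = 4/253.

4/253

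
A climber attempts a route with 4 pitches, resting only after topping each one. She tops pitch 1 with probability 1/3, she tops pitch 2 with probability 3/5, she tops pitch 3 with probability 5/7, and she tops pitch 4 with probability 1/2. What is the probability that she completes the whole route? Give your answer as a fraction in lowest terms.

Multiplying along the chain,
P = 1/3 × 3/5 × 5/7 × 1/2 = 15/210 = 1/14.

1/14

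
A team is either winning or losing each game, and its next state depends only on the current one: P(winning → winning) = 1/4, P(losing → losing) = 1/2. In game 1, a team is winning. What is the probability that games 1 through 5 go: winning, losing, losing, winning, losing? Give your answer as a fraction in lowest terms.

Game 1 is given. For each transition, use the conditional probability from the current state:
P(losing | winning) = 3/4; P(losing | losing) = 1/2; P(winning | losing) = 1/2; P(losing | winning) = 3/4.
P = 3/4 × 1/2 × 1/2 × 3/4 = 9/64.

9/64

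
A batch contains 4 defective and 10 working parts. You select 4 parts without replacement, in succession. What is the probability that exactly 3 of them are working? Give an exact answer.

480/1001

One ordering (working drawn first) has probability 10/14 × 9/13 × 8/12 × 4/11 = 2880/24024 = 120/1001.
There are C(4,3) = 4 such orderings, each equally likely, so P = 4 × 120/1001 = 480/1001.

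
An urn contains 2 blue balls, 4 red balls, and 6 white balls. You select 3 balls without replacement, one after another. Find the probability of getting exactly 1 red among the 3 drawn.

28/55

One ordering (red drawn first) has probability 4/12 × 8/11 × 7/10 = 224/1320 = 28/165.
There are C(3,1) = 3 such orderings, each equally likely, so P = 3 × 28/165 = 28/55.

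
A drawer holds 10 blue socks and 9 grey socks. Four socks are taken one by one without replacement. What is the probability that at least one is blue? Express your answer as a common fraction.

P(no blue) = 9/19 × 8/18 × 7/17 × 6/16 = 3024/93024 = 21/646.
P(at least one) = 1 − 21/646 = 625/646.

625/646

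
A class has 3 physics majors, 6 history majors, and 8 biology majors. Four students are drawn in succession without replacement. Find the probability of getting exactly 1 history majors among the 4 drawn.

99/238

One ordering (a history major drawn first) has probability 6/17 × 11/16 × 10/15 × 9/14 = 5940/57120 = 99/952.
There are C(4,1) = 4 such orderings, each equally likely, so P = 4 × 99/952 = 99/238.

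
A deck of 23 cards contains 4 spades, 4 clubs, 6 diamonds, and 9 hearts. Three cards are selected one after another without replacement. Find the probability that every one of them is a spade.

4/1771

P(every draw is a spade) = 4/23 × 3/22 × 2/21 = 24/10626 = 4/1771.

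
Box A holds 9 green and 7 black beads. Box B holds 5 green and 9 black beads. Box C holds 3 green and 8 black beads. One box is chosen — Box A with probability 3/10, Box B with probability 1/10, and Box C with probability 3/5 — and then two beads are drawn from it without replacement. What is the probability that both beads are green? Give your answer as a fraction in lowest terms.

From Box A: P(both green) = (9/16)(8/15) = 3/10.
From Box B: P(both green) = (5/14)(4/13) = 10/91.
From Box C: P(both green) = (3/11)(2/10) = 3/55.
Total probability = (3/10)(3/10) + (1/10)(10/91) + (3/5)(3/55) = 2677/20020.

2677/20020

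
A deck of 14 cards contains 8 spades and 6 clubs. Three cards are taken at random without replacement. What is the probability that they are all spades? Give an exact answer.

2/13

P(all spades) = 8/14 × 7/13 × 6/12 = 336/2184 = 2/13.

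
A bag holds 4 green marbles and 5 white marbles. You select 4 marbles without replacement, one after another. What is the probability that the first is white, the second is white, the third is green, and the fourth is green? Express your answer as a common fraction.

5/63

Multiply the probability of each draw given the previous ones:
P = 5/9 × 4/8 × 4/7 × 3/6 = 240/3024 = 5/63.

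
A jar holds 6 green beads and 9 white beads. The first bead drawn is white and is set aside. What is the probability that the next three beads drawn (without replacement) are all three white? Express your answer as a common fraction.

2/13

With the first bead removed, 8 white remain out of 14.
P = 8/14 × 7/13 × 6/12 = 336/2184 = 2/13.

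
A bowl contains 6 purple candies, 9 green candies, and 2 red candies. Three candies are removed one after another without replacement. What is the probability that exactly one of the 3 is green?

One ordering (green drawn first) has probability 9/17 × 8/16 × 7/15 = 504/4080 = 21/170.
There are C(3,1) = 3 such orderings, each equally likely, so P = 3 × 21/170 = 63/170.

63/170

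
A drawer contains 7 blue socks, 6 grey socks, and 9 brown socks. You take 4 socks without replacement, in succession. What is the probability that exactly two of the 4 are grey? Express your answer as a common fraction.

360/1463

One ordering (grey drawn first) has probability 6/22 × 5/21 × 16/20 × 15/19 = 7200/175560 = 60/1463.
There are C(4,2) = 6 such orderings, each equally likely, so P = 6 × 60/1463 = 360/1463.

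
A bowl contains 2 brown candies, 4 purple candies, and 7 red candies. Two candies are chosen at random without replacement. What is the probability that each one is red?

7/26

P(all red) = 7/13 × 6/12 = 42/156 = 7/26.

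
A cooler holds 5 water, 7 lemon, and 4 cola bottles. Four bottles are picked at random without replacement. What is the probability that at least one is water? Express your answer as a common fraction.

149/182

P(no water) = 11/16 × 10/15 × 9/14 × 8/13 = 7920/43680 = 33/182.
P(at least one) = 1 − 33/182 = 149/182.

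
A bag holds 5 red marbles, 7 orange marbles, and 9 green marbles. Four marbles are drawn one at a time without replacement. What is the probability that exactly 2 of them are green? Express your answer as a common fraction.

One ordering (green drawn first) has probability 9/21 × 8/20 × 12/19 × 11/18 = 9504/143640 = 44/665.
There are C(4,2) = 6 such orderings, each equally likely, so P = 6 × 44/665 = 264/665.

264/665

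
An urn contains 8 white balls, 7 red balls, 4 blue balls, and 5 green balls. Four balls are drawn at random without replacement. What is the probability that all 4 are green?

P(all green) = 5/24 × 4/23 × 3/22 × 2/21 = 120/255024 = 5/10626.

5/10626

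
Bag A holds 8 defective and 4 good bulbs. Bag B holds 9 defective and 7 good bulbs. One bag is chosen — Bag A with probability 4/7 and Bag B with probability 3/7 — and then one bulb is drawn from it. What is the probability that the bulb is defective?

From Bag A: P(defective) = 8/12.
From Bag B: P(defective) = 9/16.
Total probability = (4/7)(8/12) + (3/7)(9/16) = 209/336.

209/336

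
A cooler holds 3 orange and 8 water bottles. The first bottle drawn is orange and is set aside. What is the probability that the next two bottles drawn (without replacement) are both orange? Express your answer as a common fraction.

1/45

With the first bottle removed, 2 orange remain out of 10.
P = 2/10 × 1/9 = 2/90 = 1/45.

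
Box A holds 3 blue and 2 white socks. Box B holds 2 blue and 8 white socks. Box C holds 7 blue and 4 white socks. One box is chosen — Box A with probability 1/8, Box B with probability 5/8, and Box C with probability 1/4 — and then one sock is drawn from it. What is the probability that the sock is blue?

79/220

From Box A: P(blue) = 3/5.
From Box B: P(blue) = 2/10.
From Box C: P(blue) = 7/11.
Total probability = (1/8)(3/5) + (5/8)(2/10) + (1/4)(7/11) = 79/220.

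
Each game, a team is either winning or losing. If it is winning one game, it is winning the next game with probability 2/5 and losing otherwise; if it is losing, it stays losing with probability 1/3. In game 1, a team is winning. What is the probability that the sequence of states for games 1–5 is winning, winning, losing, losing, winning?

Game 1 is given. For each transition, use the conditional probability from the current state:
P(winning | winning) = 2/5; P(losing | winning) = 3/5; P(losing | losing) = 1/3; P(winning | losing) = 2/3.
P = 2/5 × 3/5 × 1/3 × 2/3 = 12/225 = 4/75.

4/75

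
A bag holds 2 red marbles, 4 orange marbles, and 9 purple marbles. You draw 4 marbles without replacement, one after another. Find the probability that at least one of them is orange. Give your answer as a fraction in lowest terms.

69/91

P(no orange) = 11/15 × 10/14 × 9/13 × 8/12 = 7920/32760 = 22/91.
P(at least one) = 1 − 22/91 = 69/91.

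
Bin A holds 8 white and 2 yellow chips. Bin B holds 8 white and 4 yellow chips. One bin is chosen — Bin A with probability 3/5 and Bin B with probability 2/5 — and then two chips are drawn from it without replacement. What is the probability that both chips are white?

From Bin A: P(both white) = (8/10)(7/9) = 28/45.
From Bin B: P(both white) = (8/12)(7/11) = 14/33.
Total probability = (3/5)(28/45) + (2/5)(14/33) = 448/825.

448/825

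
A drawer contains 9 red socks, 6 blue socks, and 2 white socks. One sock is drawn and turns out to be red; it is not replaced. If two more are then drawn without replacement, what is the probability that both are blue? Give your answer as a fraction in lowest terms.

With the first sock removed, 6 blue remain out of 16.
P = 6/16 × 5/15 = 30/240 = 1/8.

1/8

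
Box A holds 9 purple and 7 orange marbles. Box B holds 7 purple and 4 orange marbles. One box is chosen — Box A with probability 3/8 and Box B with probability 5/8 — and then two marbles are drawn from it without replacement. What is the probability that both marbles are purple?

From Box A: P(both purple) = (9/16)(8/15) = 3/10.
From Box B: P(both purple) = (7/11)(6/10) = 21/55.
Total probability = (3/8)(3/10) + (5/8)(21/55) = 309/880.

309/880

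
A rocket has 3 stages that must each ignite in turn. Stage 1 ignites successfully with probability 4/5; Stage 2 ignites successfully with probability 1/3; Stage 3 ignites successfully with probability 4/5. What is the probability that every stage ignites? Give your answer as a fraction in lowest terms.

16/75

Multiplying along the chain,
P = 4/5 × 1/3 × 4/5 = 16/75.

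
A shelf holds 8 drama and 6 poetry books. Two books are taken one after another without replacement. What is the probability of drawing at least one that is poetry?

P(no poetry) = 8/14 × 7/13 = 56/182 = 4/13.
P(at least one) = 1 − 4/13 = 9/13.

9/13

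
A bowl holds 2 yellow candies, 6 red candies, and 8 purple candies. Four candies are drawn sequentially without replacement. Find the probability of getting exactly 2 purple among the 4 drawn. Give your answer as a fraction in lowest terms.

28/65

One ordering (purple drawn first) has probability 8/16 × 7/15 × 8/14 × 7/13 = 3136/43680 = 14/195.
There are C(4,2) = 6 such orderings, each equally likely, so P = 6 × 14/195 = 28/65.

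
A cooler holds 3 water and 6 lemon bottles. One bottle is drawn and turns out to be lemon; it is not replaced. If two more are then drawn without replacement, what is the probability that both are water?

3/28

With the first bottle removed, 3 water remain out of 8.
P = 3/8 × 2/7 = 6/56 = 3/28.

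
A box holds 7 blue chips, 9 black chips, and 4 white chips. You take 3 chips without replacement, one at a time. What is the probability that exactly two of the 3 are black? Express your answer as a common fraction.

33/95

One ordering (black drawn first) has probability 9/20 × 8/19 × 11/18 = 792/6840 = 11/95.
There are C(3,2) = 3 such orderings, each equally likely, so P = 3 × 11/95 = 33/95.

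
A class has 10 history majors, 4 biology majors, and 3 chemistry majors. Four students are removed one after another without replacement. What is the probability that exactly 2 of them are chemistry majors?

One ordering (chemistry majors drawn first) has probability 3/17 × 2/16 × 14/15 × 13/14 = 1092/57120 = 13/680.
There are C(4,2) = 6 such orderings, each equally likely, so P = 6 × 13/680 = 39/340.

39/340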